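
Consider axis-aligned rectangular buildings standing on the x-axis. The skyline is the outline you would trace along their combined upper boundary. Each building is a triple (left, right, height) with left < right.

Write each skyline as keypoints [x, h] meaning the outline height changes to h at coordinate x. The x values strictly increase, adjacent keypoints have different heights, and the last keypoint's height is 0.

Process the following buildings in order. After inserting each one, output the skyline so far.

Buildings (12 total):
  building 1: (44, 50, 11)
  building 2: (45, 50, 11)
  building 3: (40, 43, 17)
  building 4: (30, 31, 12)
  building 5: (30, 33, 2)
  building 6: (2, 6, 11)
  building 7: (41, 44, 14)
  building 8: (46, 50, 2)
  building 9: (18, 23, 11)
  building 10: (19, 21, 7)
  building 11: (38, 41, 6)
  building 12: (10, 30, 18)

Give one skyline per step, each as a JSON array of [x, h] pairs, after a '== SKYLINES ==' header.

== SKYLINES ==
[[44,11],[50,0]]
[[44,11],[50,0]]
[[40,17],[43,0],[44,11],[50,0]]
[[30,12],[31,0],[40,17],[43,0],[44,11],[50,0]]
[[30,12],[31,2],[33,0],[40,17],[43,0],[44,11],[50,0]]
[[2,11],[6,0],[30,12],[31,2],[33,0],[40,17],[43,0],[44,11],[50,0]]
[[2,11],[6,0],[30,12],[31,2],[33,0],[40,17],[43,14],[44,11],[50,0]]
[[2,11],[6,0],[30,12],[31,2],[33,0],[40,17],[43,14],[44,11],[50,0]]
[[2,11],[6,0],[18,11],[23,0],[30,12],[31,2],[33,0],[40,17],[43,14],[44,11],[50,0]]
[[2,11],[6,0],[18,11],[23,0],[30,12],[31,2],[33,0],[40,17],[43,14],[44,11],[50,0]]
[[2,11],[6,0],[18,11],[23,0],[30,12],[31,2],[33,0],[38,6],[40,17],[43,14],[44,11],[50,0]]
[[2,11],[6,0],[10,18],[30,12],[31,2],[33,0],[38,6],[40,17],[43,14],[44,11],[50,0]]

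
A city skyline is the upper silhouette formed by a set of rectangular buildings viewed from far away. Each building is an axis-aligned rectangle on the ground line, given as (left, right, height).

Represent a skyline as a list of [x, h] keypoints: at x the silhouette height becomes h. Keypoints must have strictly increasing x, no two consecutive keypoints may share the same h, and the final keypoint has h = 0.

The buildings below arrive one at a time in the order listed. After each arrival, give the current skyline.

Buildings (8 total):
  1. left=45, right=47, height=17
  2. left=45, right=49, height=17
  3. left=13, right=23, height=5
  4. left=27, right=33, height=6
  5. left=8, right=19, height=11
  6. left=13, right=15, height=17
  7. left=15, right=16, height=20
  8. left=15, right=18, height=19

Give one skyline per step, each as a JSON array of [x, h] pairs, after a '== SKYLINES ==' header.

== SKYLINES ==
[[45,17],[47,0]]
[[45,17],[49,0]]
[[13,5],[23,0],[45,17],[49,0]]
[[13,5],[23,0],[27,6],[33,0],[45,17],[49,0]]
[[8,11],[19,5],[23,0],[27,6],[33,0],[45,17],[49,0]]
[[8,11],[13,17],[15,11],[19,5],[23,0],[27,6],[33,0],[45,17],[49,0]]
[[8,11],[13,17],[15,20],[16,11],[19,5],[23,0],[27,6],[33,0],[45,17],[49,0]]
[[8,11],[13,17],[15,20],[16,19],[18,11],[19,5],[23,0],[27,6],[33,0],[45,17],[49,0]]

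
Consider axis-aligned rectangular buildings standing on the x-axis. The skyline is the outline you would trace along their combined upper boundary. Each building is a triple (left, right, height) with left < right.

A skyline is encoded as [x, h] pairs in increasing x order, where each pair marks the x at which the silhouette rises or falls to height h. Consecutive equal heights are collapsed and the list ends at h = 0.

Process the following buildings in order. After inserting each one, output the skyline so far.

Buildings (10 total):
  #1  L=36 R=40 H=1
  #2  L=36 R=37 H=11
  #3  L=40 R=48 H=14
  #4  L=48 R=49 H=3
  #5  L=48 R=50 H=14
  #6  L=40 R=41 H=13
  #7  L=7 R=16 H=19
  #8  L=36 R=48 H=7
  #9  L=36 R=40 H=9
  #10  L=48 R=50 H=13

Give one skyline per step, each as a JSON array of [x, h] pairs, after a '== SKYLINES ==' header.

== SKYLINES ==
[[36,1],[40,0]]
[[36,11],[37,1],[40,0]]
[[36,11],[37,1],[40,14],[48,0]]
[[36,11],[37,1],[40,14],[48,3],[49,0]]
[[36,11],[37,1],[40,14],[50,0]]
[[36,11],[37,1],[40,14],[50,0]]
[[7,19],[16,0],[36,11],[37,1],[40,14],[50,0]]
[[7,19],[16,0],[36,11],[37,7],[40,14],[50,0]]
[[7,19],[16,0],[36,11],[37,9],[40,14],[50,0]]
[[7,19],[16,0],[36,11],[37,9],[40,14],[50,0]]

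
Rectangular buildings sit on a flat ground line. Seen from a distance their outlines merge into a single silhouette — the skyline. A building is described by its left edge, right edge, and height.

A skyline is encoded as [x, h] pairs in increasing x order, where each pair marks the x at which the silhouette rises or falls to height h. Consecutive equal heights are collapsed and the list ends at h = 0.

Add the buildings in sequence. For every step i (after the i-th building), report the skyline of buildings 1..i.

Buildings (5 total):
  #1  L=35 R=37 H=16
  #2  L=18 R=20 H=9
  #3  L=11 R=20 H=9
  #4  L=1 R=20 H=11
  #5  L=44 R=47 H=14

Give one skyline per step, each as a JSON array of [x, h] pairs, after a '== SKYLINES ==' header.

== SKYLINES ==
[[35,16],[37,0]]
[[18,9],[20,0],[35,16],[37,0]]
[[11,9],[20,0],[35,16],[37,0]]
[[1,11],[20,0],[35,16],[37,0]]
[[1,11],[20,0],[35,16],[37,0],[44,14],[47,0]]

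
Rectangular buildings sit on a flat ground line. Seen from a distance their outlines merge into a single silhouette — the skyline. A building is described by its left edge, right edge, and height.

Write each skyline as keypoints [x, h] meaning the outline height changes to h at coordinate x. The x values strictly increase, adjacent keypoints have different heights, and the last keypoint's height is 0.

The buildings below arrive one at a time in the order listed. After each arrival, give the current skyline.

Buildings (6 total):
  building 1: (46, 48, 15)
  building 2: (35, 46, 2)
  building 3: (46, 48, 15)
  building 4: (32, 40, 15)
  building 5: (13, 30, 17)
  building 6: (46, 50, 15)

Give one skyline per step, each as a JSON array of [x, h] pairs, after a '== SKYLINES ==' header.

== SKYLINES ==
[[46,15],[48,0]]
[[35,2],[46,15],[48,0]]
[[35,2],[46,15],[48,0]]
[[32,15],[40,2],[46,15],[48,0]]
[[13,17],[30,0],[32,15],[40,2],[46,15],[48,0]]
[[13,17],[30,0],[32,15],[40,2],[46,15],[50,0]]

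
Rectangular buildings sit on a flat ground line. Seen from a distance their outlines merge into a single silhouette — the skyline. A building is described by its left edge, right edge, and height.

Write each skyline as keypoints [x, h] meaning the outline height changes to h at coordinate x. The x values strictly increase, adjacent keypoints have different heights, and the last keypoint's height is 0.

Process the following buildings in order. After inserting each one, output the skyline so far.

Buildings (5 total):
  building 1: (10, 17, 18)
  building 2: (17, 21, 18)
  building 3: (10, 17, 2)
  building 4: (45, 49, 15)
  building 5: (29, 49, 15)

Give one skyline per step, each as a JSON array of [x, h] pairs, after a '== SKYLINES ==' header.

== SKYLINES ==
[[10,18],[17,0]]
[[10,18],[21,0]]
[[10,18],[21,0]]
[[10,18],[21,0],[45,15],[49,0]]
[[10,18],[21,0],[29,15],[49,0]]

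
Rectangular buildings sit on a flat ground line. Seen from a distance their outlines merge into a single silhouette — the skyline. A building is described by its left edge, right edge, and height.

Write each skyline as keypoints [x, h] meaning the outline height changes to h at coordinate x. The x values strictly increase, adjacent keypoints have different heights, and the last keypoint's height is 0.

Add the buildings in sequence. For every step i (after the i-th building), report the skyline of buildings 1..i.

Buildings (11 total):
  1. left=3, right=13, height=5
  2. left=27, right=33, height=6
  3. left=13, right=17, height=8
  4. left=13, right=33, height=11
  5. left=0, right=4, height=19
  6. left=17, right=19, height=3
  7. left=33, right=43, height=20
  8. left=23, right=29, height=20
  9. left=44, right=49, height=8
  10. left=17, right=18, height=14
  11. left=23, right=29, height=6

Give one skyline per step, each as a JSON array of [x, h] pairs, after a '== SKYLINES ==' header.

== SKYLINES ==
[[3,5],[13,0]]
[[3,5],[13,0],[27,6],[33,0]]
[[3,5],[13,8],[17,0],[27,6],[33,0]]
[[3,5],[13,11],[33,0]]
[[0,19],[4,5],[13,11],[33,0]]
[[0,19],[4,5],[13,11],[33,0]]
[[0,19],[4,5],[13,11],[33,20],[43,0]]
[[0,19],[4,5],[13,11],[23,20],[29,11],[33,20],[43,0]]
[[0,19],[4,5],[13,11],[23,20],[29,11],[33,20],[43,0],[44,8],[49,0]]
[[0,19],[4,5],[13,11],[17,14],[18,11],[23,20],[29,11],[33,20],[43,0],[44,8],[49,0]]
[[0,19],[4,5],[13,11],[17,14],[18,11],[23,20],[29,11],[33,20],[43,0],[44,8],[49,0]]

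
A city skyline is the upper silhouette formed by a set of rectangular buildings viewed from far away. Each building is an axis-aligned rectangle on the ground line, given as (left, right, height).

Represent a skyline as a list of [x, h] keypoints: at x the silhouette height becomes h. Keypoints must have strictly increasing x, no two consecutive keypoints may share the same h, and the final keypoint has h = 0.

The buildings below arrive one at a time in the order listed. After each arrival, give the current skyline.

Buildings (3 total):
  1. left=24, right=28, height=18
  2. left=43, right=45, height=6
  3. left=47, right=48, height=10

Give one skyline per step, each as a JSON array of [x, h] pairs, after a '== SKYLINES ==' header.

== SKYLINES ==
[[24,18],[28,0]]
[[24,18],[28,0],[43,6],[45,0]]
[[24,18],[28,0],[43,6],[45,0],[47,10],[48,0]]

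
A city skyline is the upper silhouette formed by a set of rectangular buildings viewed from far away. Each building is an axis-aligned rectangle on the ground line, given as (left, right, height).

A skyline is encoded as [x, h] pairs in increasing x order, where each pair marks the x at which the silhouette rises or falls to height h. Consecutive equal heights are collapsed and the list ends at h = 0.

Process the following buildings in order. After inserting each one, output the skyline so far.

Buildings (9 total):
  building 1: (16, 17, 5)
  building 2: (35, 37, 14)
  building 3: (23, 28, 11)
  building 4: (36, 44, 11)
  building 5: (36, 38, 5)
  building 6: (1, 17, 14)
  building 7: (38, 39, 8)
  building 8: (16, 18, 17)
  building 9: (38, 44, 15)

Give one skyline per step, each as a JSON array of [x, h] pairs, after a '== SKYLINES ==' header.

== SKYLINES ==
[[16,5],[17,0]]
[[16,5],[17,0],[35,14],[37,0]]
[[16,5],[17,0],[23,11],[28,0],[35,14],[37,0]]
[[16,5],[17,0],[23,11],[28,0],[35,14],[37,11],[44,0]]
[[16,5],[17,0],[23,11],[28,0],[35,14],[37,11],[44,0]]
[[1,14],[17,0],[23,11],[28,0],[35,14],[37,11],[44,0]]
[[1,14],[17,0],[23,11],[28,0],[35,14],[37,11],[44,0]]
[[1,14],[16,17],[18,0],[23,11],[28,0],[35,14],[37,11],[44,0]]
[[1,14],[16,17],[18,0],[23,11],[28,0],[35,14],[37,11],[38,15],[44,0]]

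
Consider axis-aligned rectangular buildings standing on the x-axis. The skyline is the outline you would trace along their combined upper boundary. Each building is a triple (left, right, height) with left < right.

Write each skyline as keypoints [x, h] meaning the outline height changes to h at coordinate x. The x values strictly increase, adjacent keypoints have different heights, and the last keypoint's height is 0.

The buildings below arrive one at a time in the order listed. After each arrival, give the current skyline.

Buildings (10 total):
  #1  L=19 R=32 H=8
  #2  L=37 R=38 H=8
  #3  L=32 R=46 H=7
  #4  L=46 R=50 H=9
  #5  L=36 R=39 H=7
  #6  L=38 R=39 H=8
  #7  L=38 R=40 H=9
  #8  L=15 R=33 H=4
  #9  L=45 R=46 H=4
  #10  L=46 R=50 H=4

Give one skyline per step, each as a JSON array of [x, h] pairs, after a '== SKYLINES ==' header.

== SKYLINES ==
[[19,8],[32,0]]
[[19,8],[32,0],[37,8],[38,0]]
[[19,8],[32,7],[37,8],[38,7],[46,0]]
[[19,8],[32,7],[37,8],[38,7],[46,9],[50,0]]
[[19,8],[32,7],[37,8],[38,7],[46,9],[50,0]]
[[19,8],[32,7],[37,8],[39,7],[46,9],[50,0]]
[[19,8],[32,7],[37,8],[38,9],[40,7],[46,9],[50,0]]
[[15,4],[19,8],[32,7],[37,8],[38,9],[40,7],[46,9],[50,0]]
[[15,4],[19,8],[32,7],[37,8],[38,9],[40,7],[46,9],[50,0]]
[[15,4],[19,8],[32,7],[37,8],[38,9],[40,7],[46,9],[50,0]]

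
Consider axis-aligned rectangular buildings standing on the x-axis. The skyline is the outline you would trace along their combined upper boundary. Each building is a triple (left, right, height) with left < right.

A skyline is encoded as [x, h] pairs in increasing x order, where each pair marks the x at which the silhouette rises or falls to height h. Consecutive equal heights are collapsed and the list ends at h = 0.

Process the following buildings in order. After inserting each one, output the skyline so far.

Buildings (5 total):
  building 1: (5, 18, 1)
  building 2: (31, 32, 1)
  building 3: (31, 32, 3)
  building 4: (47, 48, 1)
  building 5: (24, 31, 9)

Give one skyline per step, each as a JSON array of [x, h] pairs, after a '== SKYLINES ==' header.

== SKYLINES ==
[[5,1],[18,0]]
[[5,1],[18,0],[31,1],[32,0]]
[[5,1],[18,0],[31,3],[32,0]]
[[5,1],[18,0],[31,3],[32,0],[47,1],[48,0]]
[[5,1],[18,0],[24,9],[31,3],[32,0],[47,1],[48,0]]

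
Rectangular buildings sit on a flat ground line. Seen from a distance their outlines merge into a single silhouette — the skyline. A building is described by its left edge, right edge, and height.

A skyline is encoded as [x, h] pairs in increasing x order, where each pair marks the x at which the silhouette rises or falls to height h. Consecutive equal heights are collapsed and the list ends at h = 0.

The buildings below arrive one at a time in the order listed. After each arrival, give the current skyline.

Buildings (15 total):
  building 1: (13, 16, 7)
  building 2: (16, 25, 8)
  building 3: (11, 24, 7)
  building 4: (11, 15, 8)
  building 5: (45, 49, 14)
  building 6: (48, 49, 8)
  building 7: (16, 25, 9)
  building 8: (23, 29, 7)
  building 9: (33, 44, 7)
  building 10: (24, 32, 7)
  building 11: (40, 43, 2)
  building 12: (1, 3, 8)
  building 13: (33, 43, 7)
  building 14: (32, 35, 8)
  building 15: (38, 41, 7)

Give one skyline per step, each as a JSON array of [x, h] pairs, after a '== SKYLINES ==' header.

== SKYLINES ==
[[13,7],[16,0]]
[[13,7],[16,8],[25,0]]
[[11,7],[16,8],[25,0]]
[[11,8],[15,7],[16,8],[25,0]]
[[11,8],[15,7],[16,8],[25,0],[45,14],[49,0]]
[[11,8],[15,7],[16,8],[25,0],[45,14],[49,0]]
[[11,8],[15,7],[16,9],[25,0],[45,14],[49,0]]
[[11,8],[15,7],[16,9],[25,7],[29,0],[45,14],[49,0]]
[[11,8],[15,7],[16,9],[25,7],[29,0],[33,7],[44,0],[45,14],[49,0]]
[[11,8],[15,7],[16,9],[25,7],[32,0],[33,7],[44,0],[45,14],[49,0]]
[[11,8],[15,7],[16,9],[25,7],[32,0],[33,7],[44,0],[45,14],[49,0]]
[[1,8],[3,0],[11,8],[15,7],[16,9],[25,7],[32,0],[33,7],[44,0],[45,14],[49,0]]
[[1,8],[3,0],[11,8],[15,7],[16,9],[25,7],[32,0],[33,7],[44,0],[45,14],[49,0]]
[[1,8],[3,0],[11,8],[15,7],[16,9],[25,7],[32,8],[35,7],[44,0],[45,14],[49,0]]
[[1,8],[3,0],[11,8],[15,7],[16,9],[25,7],[32,8],[35,7],[44,0],[45,14],[49,0]]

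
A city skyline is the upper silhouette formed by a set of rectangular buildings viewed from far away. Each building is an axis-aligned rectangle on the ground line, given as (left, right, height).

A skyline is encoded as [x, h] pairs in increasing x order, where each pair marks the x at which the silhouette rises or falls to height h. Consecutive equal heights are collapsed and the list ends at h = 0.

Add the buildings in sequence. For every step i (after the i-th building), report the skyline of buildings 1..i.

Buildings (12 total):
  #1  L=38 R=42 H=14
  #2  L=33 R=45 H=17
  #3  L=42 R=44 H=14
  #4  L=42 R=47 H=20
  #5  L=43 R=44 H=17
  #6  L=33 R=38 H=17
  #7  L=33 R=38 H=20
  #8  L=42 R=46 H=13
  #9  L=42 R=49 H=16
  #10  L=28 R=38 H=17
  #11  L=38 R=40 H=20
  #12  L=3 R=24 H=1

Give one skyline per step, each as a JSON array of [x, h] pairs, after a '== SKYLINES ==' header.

== SKYLINES ==
[[38,14],[42,0]]
[[33,17],[45,0]]
[[33,17],[45,0]]
[[33,17],[42,20],[47,0]]
[[33,17],[42,20],[47,0]]
[[33,17],[42,20],[47,0]]
[[33,20],[38,17],[42,20],[47,0]]
[[33,20],[38,17],[42,20],[47,0]]
[[33,20],[38,17],[42,20],[47,16],[49,0]]
[[28,17],[33,20],[38,17],[42,20],[47,16],[49,0]]
[[28,17],[33,20],[40,17],[42,20],[47,16],[49,0]]
[[3,1],[24,0],[28,17],[33,20],[40,17],[42,20],[47,16],[49,0]]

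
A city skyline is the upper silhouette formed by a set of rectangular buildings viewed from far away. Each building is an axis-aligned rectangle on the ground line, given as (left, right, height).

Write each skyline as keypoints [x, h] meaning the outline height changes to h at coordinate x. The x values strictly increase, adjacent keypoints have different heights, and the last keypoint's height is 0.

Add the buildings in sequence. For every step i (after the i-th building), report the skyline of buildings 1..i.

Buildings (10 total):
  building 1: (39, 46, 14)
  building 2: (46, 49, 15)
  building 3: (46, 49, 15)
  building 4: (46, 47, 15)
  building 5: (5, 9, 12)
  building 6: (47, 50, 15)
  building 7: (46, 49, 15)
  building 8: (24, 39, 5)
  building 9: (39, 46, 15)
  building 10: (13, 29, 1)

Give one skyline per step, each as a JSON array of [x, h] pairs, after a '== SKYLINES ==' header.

== SKYLINES ==
[[39,14],[46,0]]
[[39,14],[46,15],[49,0]]
[[39,14],[46,15],[49,0]]
[[39,14],[46,15],[49,0]]
[[5,12],[9,0],[39,14],[46,15],[49,0]]
[[5,12],[9,0],[39,14],[46,15],[50,0]]
[[5,12],[9,0],[39,14],[46,15],[50,0]]
[[5,12],[9,0],[24,5],[39,14],[46,15],[50,0]]
[[5,12],[9,0],[24,5],[39,15],[50,0]]
[[5,12],[9,0],[13,1],[24,5],[39,15],[50,0]]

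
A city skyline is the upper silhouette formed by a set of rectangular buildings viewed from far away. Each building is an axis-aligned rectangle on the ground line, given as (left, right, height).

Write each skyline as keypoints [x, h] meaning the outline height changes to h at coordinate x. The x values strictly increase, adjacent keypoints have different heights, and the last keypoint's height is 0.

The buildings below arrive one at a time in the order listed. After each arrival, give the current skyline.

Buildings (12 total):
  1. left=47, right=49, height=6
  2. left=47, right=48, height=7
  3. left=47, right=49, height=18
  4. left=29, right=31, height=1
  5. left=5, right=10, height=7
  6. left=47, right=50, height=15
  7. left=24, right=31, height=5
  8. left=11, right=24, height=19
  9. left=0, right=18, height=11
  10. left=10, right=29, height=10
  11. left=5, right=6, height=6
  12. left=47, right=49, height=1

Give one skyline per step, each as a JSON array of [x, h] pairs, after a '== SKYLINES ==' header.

== SKYLINES ==
[[47,6],[49,0]]
[[47,7],[48,6],[49,0]]
[[47,18],[49,0]]
[[29,1],[31,0],[47,18],[49,0]]
[[5,7],[10,0],[29,1],[31,0],[47,18],[49,0]]
[[5,7],[10,0],[29,1],[31,0],[47,18],[49,15],[50,0]]
[[5,7],[10,0],[24,5],[31,0],[47,18],[49,15],[50,0]]
[[5,7],[10,0],[11,19],[24,5],[31,0],[47,18],[49,15],[50,0]]
[[0,11],[11,19],[24,5],[31,0],[47,18],[49,15],[50,0]]
[[0,11],[11,19],[24,10],[29,5],[31,0],[47,18],[49,15],[50,0]]
[[0,11],[11,19],[24,10],[29,5],[31,0],[47,18],[49,15],[50,0]]
[[0,11],[11,19],[24,10],[29,5],[31,0],[47,18],[49,15],[50,0]]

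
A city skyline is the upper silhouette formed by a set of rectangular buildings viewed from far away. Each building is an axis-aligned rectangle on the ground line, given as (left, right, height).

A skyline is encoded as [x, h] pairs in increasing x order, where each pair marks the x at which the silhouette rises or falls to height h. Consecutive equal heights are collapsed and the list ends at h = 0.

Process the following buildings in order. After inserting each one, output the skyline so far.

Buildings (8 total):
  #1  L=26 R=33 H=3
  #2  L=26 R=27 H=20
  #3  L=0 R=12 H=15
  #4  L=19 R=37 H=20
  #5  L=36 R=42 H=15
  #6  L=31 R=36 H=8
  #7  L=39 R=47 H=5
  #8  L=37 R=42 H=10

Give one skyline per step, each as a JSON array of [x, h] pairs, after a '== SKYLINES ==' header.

== SKYLINES ==
[[26,3],[33,0]]
[[26,20],[27,3],[33,0]]
[[0,15],[12,0],[26,20],[27,3],[33,0]]
[[0,15],[12,0],[19,20],[37,0]]
[[0,15],[12,0],[19,20],[37,15],[42,0]]
[[0,15],[12,0],[19,20],[37,15],[42,0]]
[[0,15],[12,0],[19,20],[37,15],[42,5],[47,0]]
[[0,15],[12,0],[19,20],[37,15],[42,5],[47,0]]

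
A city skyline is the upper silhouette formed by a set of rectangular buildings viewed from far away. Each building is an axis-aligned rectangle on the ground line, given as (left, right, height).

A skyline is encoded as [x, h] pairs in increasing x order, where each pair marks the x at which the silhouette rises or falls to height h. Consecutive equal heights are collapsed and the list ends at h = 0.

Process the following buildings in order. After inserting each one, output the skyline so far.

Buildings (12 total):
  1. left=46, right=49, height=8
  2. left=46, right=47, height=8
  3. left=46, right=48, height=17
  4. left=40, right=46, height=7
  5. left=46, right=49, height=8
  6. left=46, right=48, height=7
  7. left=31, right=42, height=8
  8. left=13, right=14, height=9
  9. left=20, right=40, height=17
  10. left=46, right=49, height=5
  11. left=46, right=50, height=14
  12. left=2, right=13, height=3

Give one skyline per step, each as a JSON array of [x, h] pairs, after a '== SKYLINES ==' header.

== SKYLINES ==
[[46,8],[49,0]]
[[46,8],[49,0]]
[[46,17],[48,8],[49,0]]
[[40,7],[46,17],[48,8],[49,0]]
[[40,7],[46,17],[48,8],[49,0]]
[[40,7],[46,17],[48,8],[49,0]]
[[31,8],[42,7],[46,17],[48,8],[49,0]]
[[13,9],[14,0],[31,8],[42,7],[46,17],[48,8],[49,0]]
[[13,9],[14,0],[20,17],[40,8],[42,7],[46,17],[48,8],[49,0]]
[[13,9],[14,0],[20,17],[40,8],[42,7],[46,17],[48,8],[49,0]]
[[13,9],[14,0],[20,17],[40,8],[42,7],[46,17],[48,14],[50,0]]
[[2,3],[13,9],[14,0],[20,17],[40,8],[42,7],[46,17],[48,14],[50,0]]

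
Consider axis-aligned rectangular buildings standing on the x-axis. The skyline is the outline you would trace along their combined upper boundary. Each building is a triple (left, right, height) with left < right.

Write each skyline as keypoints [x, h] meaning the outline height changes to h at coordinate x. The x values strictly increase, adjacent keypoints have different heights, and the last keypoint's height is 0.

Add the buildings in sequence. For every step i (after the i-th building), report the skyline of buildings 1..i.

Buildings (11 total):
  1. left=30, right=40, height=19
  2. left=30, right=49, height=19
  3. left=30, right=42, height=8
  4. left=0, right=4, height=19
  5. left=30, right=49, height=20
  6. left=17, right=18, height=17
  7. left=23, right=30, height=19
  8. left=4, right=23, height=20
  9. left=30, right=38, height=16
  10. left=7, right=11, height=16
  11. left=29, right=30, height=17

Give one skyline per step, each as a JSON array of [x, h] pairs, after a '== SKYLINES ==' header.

== SKYLINES ==
[[30,19],[40,0]]
[[30,19],[49,0]]
[[30,19],[49,0]]
[[0,19],[4,0],[30,19],[49,0]]
[[0,19],[4,0],[30,20],[49,0]]
[[0,19],[4,0],[17,17],[18,0],[30,20],[49,0]]
[[0,19],[4,0],[17,17],[18,0],[23,19],[30,20],[49,0]]
[[0,19],[4,20],[23,19],[30,20],[49,0]]
[[0,19],[4,20],[23,19],[30,20],[49,0]]
[[0,19],[4,20],[23,19],[30,20],[49,0]]
[[0,19],[4,20],[23,19],[30,20],[49,0]]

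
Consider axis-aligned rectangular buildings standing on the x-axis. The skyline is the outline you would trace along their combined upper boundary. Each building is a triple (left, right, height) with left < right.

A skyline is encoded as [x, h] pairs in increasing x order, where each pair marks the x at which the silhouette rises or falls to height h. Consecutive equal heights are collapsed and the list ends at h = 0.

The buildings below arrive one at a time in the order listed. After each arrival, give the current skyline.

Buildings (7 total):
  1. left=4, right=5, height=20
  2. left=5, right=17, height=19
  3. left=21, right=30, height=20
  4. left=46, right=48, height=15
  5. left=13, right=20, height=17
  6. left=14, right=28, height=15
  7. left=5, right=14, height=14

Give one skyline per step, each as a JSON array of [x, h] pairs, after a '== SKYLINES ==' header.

== SKYLINES ==
[[4,20],[5,0]]
[[4,20],[5,19],[17,0]]
[[4,20],[5,19],[17,0],[21,20],[30,0]]
[[4,20],[5,19],[17,0],[21,20],[30,0],[46,15],[48,0]]
[[4,20],[5,19],[17,17],[20,0],[21,20],[30,0],[46,15],[48,0]]
[[4,20],[5,19],[17,17],[20,15],[21,20],[30,0],[46,15],[48,0]]
[[4,20],[5,19],[17,17],[20,15],[21,20],[30,0],[46,15],[48,0]]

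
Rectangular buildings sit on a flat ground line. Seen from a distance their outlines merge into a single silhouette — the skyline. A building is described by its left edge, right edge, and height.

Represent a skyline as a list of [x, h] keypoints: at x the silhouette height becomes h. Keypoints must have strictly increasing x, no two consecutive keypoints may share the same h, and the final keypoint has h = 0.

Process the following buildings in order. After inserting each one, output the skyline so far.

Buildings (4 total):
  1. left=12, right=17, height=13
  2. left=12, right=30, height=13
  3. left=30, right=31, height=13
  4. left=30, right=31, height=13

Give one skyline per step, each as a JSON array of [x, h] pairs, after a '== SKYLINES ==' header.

== SKYLINES ==
[[12,13],[17,0]]
[[12,13],[30,0]]
[[12,13],[31,0]]
[[12,13],[31,0]]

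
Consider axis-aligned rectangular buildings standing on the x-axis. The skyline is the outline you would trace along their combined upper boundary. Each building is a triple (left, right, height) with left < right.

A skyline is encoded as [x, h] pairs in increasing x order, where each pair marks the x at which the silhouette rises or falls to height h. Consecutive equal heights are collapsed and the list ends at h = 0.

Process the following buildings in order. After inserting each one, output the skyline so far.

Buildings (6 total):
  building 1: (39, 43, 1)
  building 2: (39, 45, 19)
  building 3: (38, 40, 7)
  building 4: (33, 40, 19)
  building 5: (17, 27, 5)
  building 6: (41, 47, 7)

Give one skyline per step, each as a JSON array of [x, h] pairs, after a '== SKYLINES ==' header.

== SKYLINES ==
[[39,1],[43,0]]
[[39,19],[45,0]]
[[38,7],[39,19],[45,0]]
[[33,19],[45,0]]
[[17,5],[27,0],[33,19],[45,0]]
[[17,5],[27,0],[33,19],[45,7],[47,0]]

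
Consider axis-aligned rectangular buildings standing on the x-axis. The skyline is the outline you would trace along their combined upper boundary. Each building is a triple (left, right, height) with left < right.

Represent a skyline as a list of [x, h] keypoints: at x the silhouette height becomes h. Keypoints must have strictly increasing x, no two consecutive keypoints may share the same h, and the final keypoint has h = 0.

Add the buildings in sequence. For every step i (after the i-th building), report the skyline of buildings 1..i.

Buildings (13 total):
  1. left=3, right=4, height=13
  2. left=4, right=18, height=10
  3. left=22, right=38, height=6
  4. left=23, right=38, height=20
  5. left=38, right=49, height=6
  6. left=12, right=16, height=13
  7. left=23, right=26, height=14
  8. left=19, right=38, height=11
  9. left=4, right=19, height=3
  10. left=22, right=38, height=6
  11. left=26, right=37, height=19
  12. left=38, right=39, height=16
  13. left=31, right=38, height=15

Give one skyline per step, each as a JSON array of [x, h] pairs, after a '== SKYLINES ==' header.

== SKYLINES ==
[[3,13],[4,0]]
[[3,13],[4,10],[18,0]]
[[3,13],[4,10],[18,0],[22,6],[38,0]]
[[3,13],[4,10],[18,0],[22,6],[23,20],[38,0]]
[[3,13],[4,10],[18,0],[22,6],[23,20],[38,6],[49,0]]
[[3,13],[4,10],[12,13],[16,10],[18,0],[22,6],[23,20],[38,6],[49,0]]
[[3,13],[4,10],[12,13],[16,10],[18,0],[22,6],[23,20],[38,6],[49,0]]
[[3,13],[4,10],[12,13],[16,10],[18,0],[19,11],[23,20],[38,6],[49,0]]
[[3,13],[4,10],[12,13],[16,10],[18,3],[19,11],[23,20],[38,6],[49,0]]
[[3,13],[4,10],[12,13],[16,10],[18,3],[19,11],[23,20],[38,6],[49,0]]
[[3,13],[4,10],[12,13],[16,10],[18,3],[19,11],[23,20],[38,6],[49,0]]
[[3,13],[4,10],[12,13],[16,10],[18,3],[19,11],[23,20],[38,16],[39,6],[49,0]]
[[3,13],[4,10],[12,13],[16,10],[18,3],[19,11],[23,20],[38,16],[39,6],[49,0]]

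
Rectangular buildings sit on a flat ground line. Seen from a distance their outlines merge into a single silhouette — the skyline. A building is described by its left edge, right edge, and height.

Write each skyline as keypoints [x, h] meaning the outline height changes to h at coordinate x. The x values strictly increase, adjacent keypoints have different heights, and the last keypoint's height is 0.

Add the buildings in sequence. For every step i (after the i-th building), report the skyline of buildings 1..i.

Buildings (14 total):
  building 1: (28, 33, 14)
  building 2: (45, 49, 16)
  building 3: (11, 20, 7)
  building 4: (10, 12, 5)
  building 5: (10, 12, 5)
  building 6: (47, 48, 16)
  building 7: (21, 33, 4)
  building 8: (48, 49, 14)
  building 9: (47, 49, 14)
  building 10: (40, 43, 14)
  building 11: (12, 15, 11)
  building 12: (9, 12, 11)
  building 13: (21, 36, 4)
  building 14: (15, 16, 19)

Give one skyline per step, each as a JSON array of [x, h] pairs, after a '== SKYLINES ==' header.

== SKYLINES ==
[[28,14],[33,0]]
[[28,14],[33,0],[45,16],[49,0]]
[[11,7],[20,0],[28,14],[33,0],[45,16],[49,0]]
[[10,5],[11,7],[20,0],[28,14],[33,0],[45,16],[49,0]]
[[10,5],[11,7],[20,0],[28,14],[33,0],[45,16],[49,0]]
[[10,5],[11,7],[20,0],[28,14],[33,0],[45,16],[49,0]]
[[10,5],[11,7],[20,0],[21,4],[28,14],[33,0],[45,16],[49,0]]
[[10,5],[11,7],[20,0],[21,4],[28,14],[33,0],[45,16],[49,0]]
[[10,5],[11,7],[20,0],[21,4],[28,14],[33,0],[45,16],[49,0]]
[[10,5],[11,7],[20,0],[21,4],[28,14],[33,0],[40,14],[43,0],[45,16],[49,0]]
[[10,5],[11,7],[12,11],[15,7],[20,0],[21,4],[28,14],[33,0],[40,14],[43,0],[45,16],[49,0]]
[[9,11],[15,7],[20,0],[21,4],[28,14],[33,0],[40,14],[43,0],[45,16],[49,0]]
[[9,11],[15,7],[20,0],[21,4],[28,14],[33,4],[36,0],[40,14],[43,0],[45,16],[49,0]]
[[9,11],[15,19],[16,7],[20,0],[21,4],[28,14],[33,4],[36,0],[40,14],[43,0],[45,16],[49,0]]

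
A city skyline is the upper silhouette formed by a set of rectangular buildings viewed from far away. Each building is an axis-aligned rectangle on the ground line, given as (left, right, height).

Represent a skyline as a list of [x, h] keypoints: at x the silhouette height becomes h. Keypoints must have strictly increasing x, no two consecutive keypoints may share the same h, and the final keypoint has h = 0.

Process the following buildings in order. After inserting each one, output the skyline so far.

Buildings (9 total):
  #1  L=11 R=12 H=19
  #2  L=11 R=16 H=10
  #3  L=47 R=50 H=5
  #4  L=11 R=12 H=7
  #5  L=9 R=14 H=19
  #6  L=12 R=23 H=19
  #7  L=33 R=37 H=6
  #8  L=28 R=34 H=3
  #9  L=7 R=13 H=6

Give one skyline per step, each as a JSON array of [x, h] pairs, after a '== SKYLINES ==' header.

== SKYLINES ==
[[11,19],[12,0]]
[[11,19],[12,10],[16,0]]
[[11,19],[12,10],[16,0],[47,5],[50,0]]
[[11,19],[12,10],[16,0],[47,5],[50,0]]
[[9,19],[14,10],[16,0],[47,5],[50,0]]
[[9,19],[23,0],[47,5],[50,0]]
[[9,19],[23,0],[33,6],[37,0],[47,5],[50,0]]
[[9,19],[23,0],[28,3],[33,6],[37,0],[47,5],[50,0]]
[[7,6],[9,19],[23,0],[28,3],[33,6],[37,0],[47,5],[50,0]]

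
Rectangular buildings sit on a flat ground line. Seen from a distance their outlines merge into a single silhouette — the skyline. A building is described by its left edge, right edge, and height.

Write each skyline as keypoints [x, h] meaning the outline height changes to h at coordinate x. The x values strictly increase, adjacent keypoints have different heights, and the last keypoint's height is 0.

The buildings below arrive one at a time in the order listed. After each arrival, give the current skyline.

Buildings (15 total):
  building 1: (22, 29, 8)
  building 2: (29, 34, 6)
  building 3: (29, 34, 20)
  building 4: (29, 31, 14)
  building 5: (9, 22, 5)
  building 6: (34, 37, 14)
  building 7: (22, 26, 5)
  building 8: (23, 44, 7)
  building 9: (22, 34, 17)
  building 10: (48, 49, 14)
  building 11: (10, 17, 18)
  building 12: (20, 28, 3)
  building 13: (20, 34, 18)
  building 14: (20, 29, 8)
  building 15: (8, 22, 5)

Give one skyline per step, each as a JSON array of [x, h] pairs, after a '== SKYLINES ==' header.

== SKYLINES ==
[[22,8],[29,0]]
[[22,8],[29,6],[34,0]]
[[22,8],[29,20],[34,0]]
[[22,8],[29,20],[34,0]]
[[9,5],[22,8],[29,20],[34,0]]
[[9,5],[22,8],[29,20],[34,14],[37,0]]
[[9,5],[22,8],[29,20],[34,14],[37,0]]
[[9,5],[22,8],[29,20],[34,14],[37,7],[44,0]]
[[9,5],[22,17],[29,20],[34,14],[37,7],[44,0]]
[[9,5],[22,17],[29,20],[34,14],[37,7],[44,0],[48,14],[49,0]]
[[9,5],[10,18],[17,5],[22,17],[29,20],[34,14],[37,7],[44,0],[48,14],[49,0]]
[[9,5],[10,18],[17,5],[22,17],[29,20],[34,14],[37,7],[44,0],[48,14],[49,0]]
[[9,5],[10,18],[17,5],[20,18],[29,20],[34,14],[37,7],[44,0],[48,14],[49,0]]
[[9,5],[10,18],[17,5],[20,18],[29,20],[34,14],[37,7],[44,0],[48,14],[49,0]]
[[8,5],[10,18],[17,5],[20,18],[29,20],[34,14],[37,7],[44,0],[48,14],[49,0]]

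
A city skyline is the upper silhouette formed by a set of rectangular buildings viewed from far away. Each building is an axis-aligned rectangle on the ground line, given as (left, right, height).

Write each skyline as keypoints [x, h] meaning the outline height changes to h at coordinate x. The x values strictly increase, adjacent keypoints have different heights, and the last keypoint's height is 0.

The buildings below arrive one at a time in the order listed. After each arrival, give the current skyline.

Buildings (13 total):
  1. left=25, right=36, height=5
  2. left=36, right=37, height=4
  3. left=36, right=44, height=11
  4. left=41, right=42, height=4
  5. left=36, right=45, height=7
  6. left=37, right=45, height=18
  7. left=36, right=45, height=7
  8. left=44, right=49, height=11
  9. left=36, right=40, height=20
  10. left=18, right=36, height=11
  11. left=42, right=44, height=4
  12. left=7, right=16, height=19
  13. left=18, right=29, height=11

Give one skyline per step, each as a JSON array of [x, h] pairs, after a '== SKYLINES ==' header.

== SKYLINES ==
[[25,5],[36,0]]
[[25,5],[36,4],[37,0]]
[[25,5],[36,11],[44,0]]
[[25,5],[36,11],[44,0]]
[[25,5],[36,11],[44,7],[45,0]]
[[25,5],[36,11],[37,18],[45,0]]
[[25,5],[36,11],[37,18],[45,0]]
[[25,5],[36,11],[37,18],[45,11],[49,0]]
[[25,5],[36,20],[40,18],[45,11],[49,0]]
[[18,11],[36,20],[40,18],[45,11],[49,0]]
[[18,11],[36,20],[40,18],[45,11],[49,0]]
[[7,19],[16,0],[18,11],[36,20],[40,18],[45,11],[49,0]]
[[7,19],[16,0],[18,11],[36,20],[40,18],[45,11],[49,0]]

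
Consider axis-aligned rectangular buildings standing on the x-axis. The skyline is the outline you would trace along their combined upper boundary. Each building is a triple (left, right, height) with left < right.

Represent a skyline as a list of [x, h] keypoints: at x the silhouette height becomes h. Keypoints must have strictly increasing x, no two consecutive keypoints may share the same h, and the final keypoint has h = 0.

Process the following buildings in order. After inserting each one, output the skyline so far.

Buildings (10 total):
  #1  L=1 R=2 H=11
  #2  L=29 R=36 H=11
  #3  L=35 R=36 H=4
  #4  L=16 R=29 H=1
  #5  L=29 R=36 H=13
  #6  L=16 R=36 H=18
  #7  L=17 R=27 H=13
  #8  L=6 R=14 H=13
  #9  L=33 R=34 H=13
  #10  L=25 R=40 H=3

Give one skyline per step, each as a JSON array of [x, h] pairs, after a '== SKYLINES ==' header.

== SKYLINES ==
[[1,11],[2,0]]
[[1,11],[2,0],[29,11],[36,0]]
[[1,11],[2,0],[29,11],[36,0]]
[[1,11],[2,0],[16,1],[29,11],[36,0]]
[[1,11],[2,0],[16,1],[29,13],[36,0]]
[[1,11],[2,0],[16,18],[36,0]]
[[1,11],[2,0],[16,18],[36,0]]
[[1,11],[2,0],[6,13],[14,0],[16,18],[36,0]]
[[1,11],[2,0],[6,13],[14,0],[16,18],[36,0]]
[[1,11],[2,0],[6,13],[14,0],[16,18],[36,3],[40,0]]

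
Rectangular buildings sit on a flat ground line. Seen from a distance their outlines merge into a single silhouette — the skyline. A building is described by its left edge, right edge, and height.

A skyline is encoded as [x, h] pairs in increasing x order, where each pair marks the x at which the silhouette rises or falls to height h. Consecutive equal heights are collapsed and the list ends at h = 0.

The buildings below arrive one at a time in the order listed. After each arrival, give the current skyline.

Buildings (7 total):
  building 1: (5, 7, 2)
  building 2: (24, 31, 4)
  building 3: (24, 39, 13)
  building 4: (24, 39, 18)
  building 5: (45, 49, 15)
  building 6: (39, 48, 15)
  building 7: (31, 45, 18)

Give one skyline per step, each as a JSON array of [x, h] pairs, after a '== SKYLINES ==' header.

== SKYLINES ==
[[5,2],[7,0]]
[[5,2],[7,0],[24,4],[31,0]]
[[5,2],[7,0],[24,13],[39,0]]
[[5,2],[7,0],[24,18],[39,0]]
[[5,2],[7,0],[24,18],[39,0],[45,15],[49,0]]
[[5,2],[7,0],[24,18],[39,15],[49,0]]
[[5,2],[7,0],[24,18],[45,15],[49,0]]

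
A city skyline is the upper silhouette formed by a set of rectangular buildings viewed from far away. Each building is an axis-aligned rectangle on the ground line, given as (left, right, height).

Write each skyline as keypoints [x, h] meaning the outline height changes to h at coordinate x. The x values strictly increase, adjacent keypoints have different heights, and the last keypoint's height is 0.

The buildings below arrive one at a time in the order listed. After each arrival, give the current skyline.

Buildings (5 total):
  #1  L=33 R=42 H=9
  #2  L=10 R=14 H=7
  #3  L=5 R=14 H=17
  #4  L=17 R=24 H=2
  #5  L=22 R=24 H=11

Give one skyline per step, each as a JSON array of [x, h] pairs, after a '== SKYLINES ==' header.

== SKYLINES ==
[[33,9],[42,0]]
[[10,7],[14,0],[33,9],[42,0]]
[[5,17],[14,0],[33,9],[42,0]]
[[5,17],[14,0],[17,2],[24,0],[33,9],[42,0]]
[[5,17],[14,0],[17,2],[22,11],[24,0],[33,9],[42,0]]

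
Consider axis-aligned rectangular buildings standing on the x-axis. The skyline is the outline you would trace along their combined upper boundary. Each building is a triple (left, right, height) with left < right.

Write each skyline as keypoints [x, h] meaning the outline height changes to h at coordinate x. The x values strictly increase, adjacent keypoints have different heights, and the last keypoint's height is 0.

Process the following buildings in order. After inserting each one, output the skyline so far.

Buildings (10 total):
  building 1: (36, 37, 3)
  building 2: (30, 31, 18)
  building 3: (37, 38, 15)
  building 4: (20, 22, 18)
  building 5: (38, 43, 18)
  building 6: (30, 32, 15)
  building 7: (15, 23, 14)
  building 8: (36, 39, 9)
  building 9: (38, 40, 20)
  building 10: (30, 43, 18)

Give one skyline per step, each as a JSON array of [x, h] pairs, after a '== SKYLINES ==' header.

== SKYLINES ==
[[36,3],[37,0]]
[[30,18],[31,0],[36,3],[37,0]]
[[30,18],[31,0],[36,3],[37,15],[38,0]]
[[20,18],[22,0],[30,18],[31,0],[36,3],[37,15],[38,0]]
[[20,18],[22,0],[30,18],[31,0],[36,3],[37,15],[38,18],[43,0]]
[[20,18],[22,0],[30,18],[31,15],[32,0],[36,3],[37,15],[38,18],[43,0]]
[[15,14],[20,18],[22,14],[23,0],[30,18],[31,15],[32,0],[36,3],[37,15],[38,18],[43,0]]
[[15,14],[20,18],[22,14],[23,0],[30,18],[31,15],[32,0],[36,9],[37,15],[38,18],[43,0]]
[[15,14],[20,18],[22,14],[23,0],[30,18],[31,15],[32,0],[36,9],[37,15],[38,20],[40,18],[43,0]]
[[15,14],[20,18],[22,14],[23,0],[30,18],[38,20],[40,18],[43,0]]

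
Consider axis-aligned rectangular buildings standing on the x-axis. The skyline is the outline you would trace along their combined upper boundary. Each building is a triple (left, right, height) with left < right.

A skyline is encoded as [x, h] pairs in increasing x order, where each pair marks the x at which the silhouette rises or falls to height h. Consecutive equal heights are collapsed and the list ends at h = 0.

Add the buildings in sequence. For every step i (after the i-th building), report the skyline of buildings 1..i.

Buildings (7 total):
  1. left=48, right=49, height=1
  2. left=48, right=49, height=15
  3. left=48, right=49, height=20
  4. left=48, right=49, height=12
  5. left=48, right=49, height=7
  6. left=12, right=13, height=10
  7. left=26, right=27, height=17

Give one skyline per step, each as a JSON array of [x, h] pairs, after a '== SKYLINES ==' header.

== SKYLINES ==
[[48,1],[49,0]]
[[48,15],[49,0]]
[[48,20],[49,0]]
[[48,20],[49,0]]
[[48,20],[49,0]]
[[12,10],[13,0],[48,20],[49,0]]
[[12,10],[13,0],[26,17],[27,0],[48,20],[49,0]]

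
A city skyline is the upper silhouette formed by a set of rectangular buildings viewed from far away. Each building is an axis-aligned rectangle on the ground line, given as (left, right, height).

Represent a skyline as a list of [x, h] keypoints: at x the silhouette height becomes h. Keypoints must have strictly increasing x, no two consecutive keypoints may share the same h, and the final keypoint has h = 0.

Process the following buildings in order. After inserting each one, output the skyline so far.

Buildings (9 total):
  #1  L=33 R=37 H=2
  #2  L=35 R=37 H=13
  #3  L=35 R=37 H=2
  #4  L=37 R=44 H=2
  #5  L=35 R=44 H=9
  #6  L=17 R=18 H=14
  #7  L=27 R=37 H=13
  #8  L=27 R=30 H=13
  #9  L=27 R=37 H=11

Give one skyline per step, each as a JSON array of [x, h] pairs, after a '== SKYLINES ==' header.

== SKYLINES ==
[[33,2],[37,0]]
[[33,2],[35,13],[37,0]]
[[33,2],[35,13],[37,0]]
[[33,2],[35,13],[37,2],[44,0]]
[[33,2],[35,13],[37,9],[44,0]]
[[17,14],[18,0],[33,2],[35,13],[37,9],[44,0]]
[[17,14],[18,0],[27,13],[37,9],[44,0]]
[[17,14],[18,0],[27,13],[37,9],[44,0]]
[[17,14],[18,0],[27,13],[37,9],[44,0]]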